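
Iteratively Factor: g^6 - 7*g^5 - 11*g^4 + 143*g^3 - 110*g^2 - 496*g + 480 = (g - 3)*(g^5 - 4*g^4 - 23*g^3 + 74*g^2 + 112*g - 160) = (g - 3)*(g + 2)*(g^4 - 6*g^3 - 11*g^2 + 96*g - 80) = (g - 5)*(g - 3)*(g + 2)*(g^3 - g^2 - 16*g + 16) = (g - 5)*(g - 3)*(g + 2)*(g + 4)*(g^2 - 5*g + 4) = (g - 5)*(g - 4)*(g - 3)*(g + 2)*(g + 4)*(g - 1)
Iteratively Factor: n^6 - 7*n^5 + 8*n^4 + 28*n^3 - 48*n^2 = (n)*(n^5 - 7*n^4 + 8*n^3 + 28*n^2 - 48*n) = n*(n - 3)*(n^4 - 4*n^3 - 4*n^2 + 16*n) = n*(n - 3)*(n + 2)*(n^3 - 6*n^2 + 8*n) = n*(n - 4)*(n - 3)*(n + 2)*(n^2 - 2*n) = n*(n - 4)*(n - 3)*(n - 2)*(n + 2)*(n)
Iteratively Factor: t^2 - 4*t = (t)*(t - 4)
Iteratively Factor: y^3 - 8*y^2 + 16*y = (y - 4)*(y^2 - 4*y) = y*(y - 4)*(y - 4)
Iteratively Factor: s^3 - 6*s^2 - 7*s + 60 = (s + 3)*(s^2 - 9*s + 20) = (s - 5)*(s + 3)*(s - 4)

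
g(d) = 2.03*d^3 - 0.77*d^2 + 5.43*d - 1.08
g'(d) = 6.09*d^2 - 1.54*d + 5.43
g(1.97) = 22.15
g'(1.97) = 26.03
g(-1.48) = -17.38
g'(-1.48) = 21.05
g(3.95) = 133.46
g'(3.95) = 94.37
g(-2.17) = -37.23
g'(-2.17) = 37.45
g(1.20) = 7.84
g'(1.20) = 12.35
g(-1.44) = -16.56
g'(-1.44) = 20.28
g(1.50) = 12.18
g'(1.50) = 16.82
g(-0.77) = -6.64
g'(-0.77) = 10.23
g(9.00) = 1465.29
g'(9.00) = 484.86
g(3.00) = 63.09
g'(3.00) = 55.62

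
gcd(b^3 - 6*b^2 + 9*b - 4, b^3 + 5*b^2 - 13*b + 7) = b^2 - 2*b + 1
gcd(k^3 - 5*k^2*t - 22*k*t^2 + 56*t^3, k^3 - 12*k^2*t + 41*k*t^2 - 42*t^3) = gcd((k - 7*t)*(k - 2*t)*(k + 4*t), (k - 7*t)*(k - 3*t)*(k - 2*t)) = k^2 - 9*k*t + 14*t^2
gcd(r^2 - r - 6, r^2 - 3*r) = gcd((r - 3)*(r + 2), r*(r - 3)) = r - 3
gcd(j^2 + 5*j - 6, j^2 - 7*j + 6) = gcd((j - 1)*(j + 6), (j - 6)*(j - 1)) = j - 1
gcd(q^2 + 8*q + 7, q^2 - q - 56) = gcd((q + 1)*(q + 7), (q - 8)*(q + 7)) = q + 7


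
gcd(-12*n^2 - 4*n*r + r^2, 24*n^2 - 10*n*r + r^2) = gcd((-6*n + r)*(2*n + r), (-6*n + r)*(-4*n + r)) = -6*n + r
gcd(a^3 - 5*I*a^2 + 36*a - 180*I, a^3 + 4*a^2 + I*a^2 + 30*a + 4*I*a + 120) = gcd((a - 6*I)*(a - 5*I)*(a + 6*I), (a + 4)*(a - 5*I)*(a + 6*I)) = a^2 + I*a + 30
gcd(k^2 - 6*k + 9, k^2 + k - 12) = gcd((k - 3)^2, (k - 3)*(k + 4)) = k - 3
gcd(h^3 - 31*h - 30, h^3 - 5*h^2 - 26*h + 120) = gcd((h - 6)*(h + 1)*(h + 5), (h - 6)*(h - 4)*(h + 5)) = h^2 - h - 30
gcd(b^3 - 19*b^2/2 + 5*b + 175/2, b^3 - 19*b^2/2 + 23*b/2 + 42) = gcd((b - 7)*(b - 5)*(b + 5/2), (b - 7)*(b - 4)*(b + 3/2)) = b - 7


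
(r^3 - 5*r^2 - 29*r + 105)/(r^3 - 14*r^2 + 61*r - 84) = (r + 5)/(r - 4)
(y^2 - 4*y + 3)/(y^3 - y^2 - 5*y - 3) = (y - 1)/(y^2 + 2*y + 1)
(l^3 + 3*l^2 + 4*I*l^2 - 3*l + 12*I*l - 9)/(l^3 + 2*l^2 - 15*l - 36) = (l^2 + 4*I*l - 3)/(l^2 - l - 12)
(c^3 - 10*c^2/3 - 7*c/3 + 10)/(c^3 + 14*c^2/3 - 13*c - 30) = (c - 2)/(c + 6)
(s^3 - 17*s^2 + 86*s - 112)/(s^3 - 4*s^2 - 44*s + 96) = (s - 7)/(s + 6)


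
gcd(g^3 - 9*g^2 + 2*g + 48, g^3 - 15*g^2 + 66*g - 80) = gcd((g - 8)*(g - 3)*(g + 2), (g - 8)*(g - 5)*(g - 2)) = g - 8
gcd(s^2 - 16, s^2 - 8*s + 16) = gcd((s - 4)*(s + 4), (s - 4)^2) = s - 4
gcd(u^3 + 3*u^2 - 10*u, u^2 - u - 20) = 1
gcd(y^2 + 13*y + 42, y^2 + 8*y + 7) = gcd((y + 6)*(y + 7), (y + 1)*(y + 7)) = y + 7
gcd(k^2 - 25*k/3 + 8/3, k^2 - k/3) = k - 1/3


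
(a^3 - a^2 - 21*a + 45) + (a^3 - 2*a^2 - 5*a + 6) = 2*a^3 - 3*a^2 - 26*a + 51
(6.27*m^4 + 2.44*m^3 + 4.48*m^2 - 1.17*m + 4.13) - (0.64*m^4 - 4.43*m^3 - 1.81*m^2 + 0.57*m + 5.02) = 5.63*m^4 + 6.87*m^3 + 6.29*m^2 - 1.74*m - 0.89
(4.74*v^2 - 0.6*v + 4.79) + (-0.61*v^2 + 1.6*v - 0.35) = 4.13*v^2 + 1.0*v + 4.44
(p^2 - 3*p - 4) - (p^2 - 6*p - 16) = 3*p + 12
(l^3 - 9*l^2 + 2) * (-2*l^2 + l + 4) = -2*l^5 + 19*l^4 - 5*l^3 - 40*l^2 + 2*l + 8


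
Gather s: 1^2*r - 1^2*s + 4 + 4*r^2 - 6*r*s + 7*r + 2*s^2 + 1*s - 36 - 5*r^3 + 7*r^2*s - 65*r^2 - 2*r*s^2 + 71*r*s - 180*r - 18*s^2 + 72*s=-5*r^3 - 61*r^2 - 172*r + s^2*(-2*r - 16) + s*(7*r^2 + 65*r + 72) - 32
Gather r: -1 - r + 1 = -r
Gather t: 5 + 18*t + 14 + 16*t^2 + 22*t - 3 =16*t^2 + 40*t + 16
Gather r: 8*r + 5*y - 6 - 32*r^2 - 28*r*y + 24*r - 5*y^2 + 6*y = -32*r^2 + r*(32 - 28*y) - 5*y^2 + 11*y - 6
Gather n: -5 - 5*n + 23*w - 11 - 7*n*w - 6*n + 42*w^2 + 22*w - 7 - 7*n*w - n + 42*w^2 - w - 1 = n*(-14*w - 12) + 84*w^2 + 44*w - 24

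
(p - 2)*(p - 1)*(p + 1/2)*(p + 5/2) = p^4 - 23*p^2/4 + 9*p/4 + 5/2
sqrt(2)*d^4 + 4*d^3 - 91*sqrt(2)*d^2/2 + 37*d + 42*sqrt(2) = (d - 7*sqrt(2)/2)*(d - sqrt(2))*(d + 6*sqrt(2))*(sqrt(2)*d + 1)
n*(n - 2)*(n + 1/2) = n^3 - 3*n^2/2 - n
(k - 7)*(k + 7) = k^2 - 49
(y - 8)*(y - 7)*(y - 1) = y^3 - 16*y^2 + 71*y - 56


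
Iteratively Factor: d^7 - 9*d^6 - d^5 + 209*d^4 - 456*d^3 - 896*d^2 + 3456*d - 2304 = (d - 4)*(d^6 - 5*d^5 - 21*d^4 + 125*d^3 + 44*d^2 - 720*d + 576) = (d - 4)*(d + 4)*(d^5 - 9*d^4 + 15*d^3 + 65*d^2 - 216*d + 144) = (d - 4)^2*(d + 4)*(d^4 - 5*d^3 - 5*d^2 + 45*d - 36) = (d - 4)^2*(d - 1)*(d + 4)*(d^3 - 4*d^2 - 9*d + 36) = (d - 4)^2*(d - 1)*(d + 3)*(d + 4)*(d^2 - 7*d + 12) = (d - 4)^3*(d - 1)*(d + 3)*(d + 4)*(d - 3)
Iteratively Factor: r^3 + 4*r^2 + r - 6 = (r - 1)*(r^2 + 5*r + 6) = (r - 1)*(r + 3)*(r + 2)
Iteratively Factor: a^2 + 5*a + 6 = (a + 3)*(a + 2)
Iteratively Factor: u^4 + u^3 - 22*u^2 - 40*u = (u)*(u^3 + u^2 - 22*u - 40) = u*(u - 5)*(u^2 + 6*u + 8) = u*(u - 5)*(u + 4)*(u + 2)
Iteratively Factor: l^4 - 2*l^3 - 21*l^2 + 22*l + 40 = (l + 4)*(l^3 - 6*l^2 + 3*l + 10) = (l + 1)*(l + 4)*(l^2 - 7*l + 10) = (l - 2)*(l + 1)*(l + 4)*(l - 5)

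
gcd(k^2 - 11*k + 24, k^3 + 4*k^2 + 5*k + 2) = 1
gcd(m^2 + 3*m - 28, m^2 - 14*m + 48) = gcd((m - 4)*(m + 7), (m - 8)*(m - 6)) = 1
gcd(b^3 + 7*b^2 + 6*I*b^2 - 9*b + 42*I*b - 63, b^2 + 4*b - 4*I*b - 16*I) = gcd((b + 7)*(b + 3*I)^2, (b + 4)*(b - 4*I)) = 1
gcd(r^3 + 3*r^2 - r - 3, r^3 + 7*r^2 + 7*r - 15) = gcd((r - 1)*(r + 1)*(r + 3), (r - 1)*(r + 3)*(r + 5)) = r^2 + 2*r - 3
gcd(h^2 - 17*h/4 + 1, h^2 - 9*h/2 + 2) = h - 4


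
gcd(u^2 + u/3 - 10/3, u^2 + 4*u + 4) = u + 2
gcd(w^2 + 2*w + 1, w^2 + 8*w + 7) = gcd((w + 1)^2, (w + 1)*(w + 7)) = w + 1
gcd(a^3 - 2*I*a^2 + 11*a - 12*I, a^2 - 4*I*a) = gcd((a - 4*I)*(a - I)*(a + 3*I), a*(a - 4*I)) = a - 4*I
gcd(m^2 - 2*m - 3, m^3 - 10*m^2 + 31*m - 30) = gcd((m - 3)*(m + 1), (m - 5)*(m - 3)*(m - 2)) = m - 3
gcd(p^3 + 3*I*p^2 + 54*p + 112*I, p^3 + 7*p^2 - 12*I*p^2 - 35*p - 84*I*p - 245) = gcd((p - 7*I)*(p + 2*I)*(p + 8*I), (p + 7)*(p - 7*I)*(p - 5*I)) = p - 7*I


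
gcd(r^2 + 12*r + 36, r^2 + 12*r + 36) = r^2 + 12*r + 36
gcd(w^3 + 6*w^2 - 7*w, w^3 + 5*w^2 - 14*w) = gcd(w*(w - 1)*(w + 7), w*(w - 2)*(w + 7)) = w^2 + 7*w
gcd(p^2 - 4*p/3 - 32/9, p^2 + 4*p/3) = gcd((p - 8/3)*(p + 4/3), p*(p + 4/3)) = p + 4/3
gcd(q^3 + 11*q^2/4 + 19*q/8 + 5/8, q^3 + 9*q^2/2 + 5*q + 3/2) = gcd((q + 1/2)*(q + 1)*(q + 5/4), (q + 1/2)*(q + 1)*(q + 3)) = q^2 + 3*q/2 + 1/2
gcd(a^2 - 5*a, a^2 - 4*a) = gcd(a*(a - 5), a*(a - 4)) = a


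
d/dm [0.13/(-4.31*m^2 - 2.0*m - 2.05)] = (1.1206*m + 0.26)/(4.31*m^2 + 2.0*m + 2.05)^2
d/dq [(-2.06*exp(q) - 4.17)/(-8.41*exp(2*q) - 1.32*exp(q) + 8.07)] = (-(2.06*exp(q) + 4.17)*(16.82*exp(q) + 1.32) + 17.3246*exp(2*q) + 2.7192*exp(q) - 16.6242)*exp(q)/(8.41*exp(2*q) + 1.32*exp(q) - 8.07)^2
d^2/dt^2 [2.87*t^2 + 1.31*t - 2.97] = 5.74000000000000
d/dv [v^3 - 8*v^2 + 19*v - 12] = 3*v^2 - 16*v + 19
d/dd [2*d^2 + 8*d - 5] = 4*d + 8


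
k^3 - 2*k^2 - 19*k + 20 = (k - 5)*(k - 1)*(k + 4)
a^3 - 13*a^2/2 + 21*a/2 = a*(a - 7/2)*(a - 3)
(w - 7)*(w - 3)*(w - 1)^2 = w^4 - 12*w^3 + 42*w^2 - 52*w + 21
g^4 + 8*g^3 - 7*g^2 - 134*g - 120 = (g - 4)*(g + 1)*(g + 5)*(g + 6)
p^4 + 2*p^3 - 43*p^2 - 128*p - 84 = (p - 7)*(p + 1)*(p + 2)*(p + 6)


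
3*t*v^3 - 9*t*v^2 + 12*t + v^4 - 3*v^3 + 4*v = (3*t + v)*(v - 2)^2*(v + 1)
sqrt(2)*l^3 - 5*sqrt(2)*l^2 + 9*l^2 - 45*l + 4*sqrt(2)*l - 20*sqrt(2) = (l - 5)*(l + 4*sqrt(2))*(sqrt(2)*l + 1)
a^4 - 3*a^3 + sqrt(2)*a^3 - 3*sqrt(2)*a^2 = a^2*(a - 3)*(a + sqrt(2))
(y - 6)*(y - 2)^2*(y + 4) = y^4 - 6*y^3 - 12*y^2 + 88*y - 96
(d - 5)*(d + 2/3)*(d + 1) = d^3 - 10*d^2/3 - 23*d/3 - 10/3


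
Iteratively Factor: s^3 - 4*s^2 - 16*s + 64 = (s + 4)*(s^2 - 8*s + 16) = (s - 4)*(s + 4)*(s - 4)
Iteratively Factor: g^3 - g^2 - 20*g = (g - 5)*(g^2 + 4*g) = (g - 5)*(g + 4)*(g)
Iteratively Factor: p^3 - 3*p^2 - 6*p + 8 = (p + 2)*(p^2 - 5*p + 4) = (p - 1)*(p + 2)*(p - 4)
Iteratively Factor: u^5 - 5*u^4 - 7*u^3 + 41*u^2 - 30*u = (u)*(u^4 - 5*u^3 - 7*u^2 + 41*u - 30) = u*(u - 5)*(u^3 - 7*u + 6) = u*(u - 5)*(u - 1)*(u^2 + u - 6) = u*(u - 5)*(u - 2)*(u - 1)*(u + 3)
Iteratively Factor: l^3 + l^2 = (l)*(l^2 + l) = l*(l + 1)*(l)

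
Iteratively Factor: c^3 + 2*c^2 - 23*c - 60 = (c - 5)*(c^2 + 7*c + 12) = (c - 5)*(c + 3)*(c + 4)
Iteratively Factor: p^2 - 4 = (p + 2)*(p - 2)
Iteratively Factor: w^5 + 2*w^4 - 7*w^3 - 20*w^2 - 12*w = (w - 3)*(w^4 + 5*w^3 + 8*w^2 + 4*w) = (w - 3)*(w + 1)*(w^3 + 4*w^2 + 4*w) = w*(w - 3)*(w + 1)*(w^2 + 4*w + 4) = w*(w - 3)*(w + 1)*(w + 2)*(w + 2)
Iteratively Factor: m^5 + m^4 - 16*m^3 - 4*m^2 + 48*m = (m + 2)*(m^4 - m^3 - 14*m^2 + 24*m) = m*(m + 2)*(m^3 - m^2 - 14*m + 24) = m*(m - 3)*(m + 2)*(m^2 + 2*m - 8) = m*(m - 3)*(m - 2)*(m + 2)*(m + 4)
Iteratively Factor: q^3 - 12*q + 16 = (q - 2)*(q^2 + 2*q - 8) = (q - 2)^2*(q + 4)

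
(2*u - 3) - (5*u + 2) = -3*u - 5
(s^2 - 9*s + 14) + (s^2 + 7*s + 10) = 2*s^2 - 2*s + 24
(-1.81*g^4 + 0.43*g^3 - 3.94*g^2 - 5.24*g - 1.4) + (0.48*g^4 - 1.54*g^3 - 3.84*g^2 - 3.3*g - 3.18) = -1.33*g^4 - 1.11*g^3 - 7.78*g^2 - 8.54*g - 4.58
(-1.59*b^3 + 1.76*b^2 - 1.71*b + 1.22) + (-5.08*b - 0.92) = -1.59*b^3 + 1.76*b^2 - 6.79*b + 0.3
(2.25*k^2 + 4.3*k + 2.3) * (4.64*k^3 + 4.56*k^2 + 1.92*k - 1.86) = 10.44*k^5 + 30.212*k^4 + 34.6*k^3 + 14.559*k^2 - 3.582*k - 4.278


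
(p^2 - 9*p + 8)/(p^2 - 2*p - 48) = (p - 1)/(p + 6)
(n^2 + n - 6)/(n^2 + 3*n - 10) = (n + 3)/(n + 5)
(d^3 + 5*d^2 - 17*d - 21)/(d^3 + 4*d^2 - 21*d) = (d + 1)/d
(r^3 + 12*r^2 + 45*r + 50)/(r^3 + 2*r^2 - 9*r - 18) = (r^2 + 10*r + 25)/(r^2 - 9)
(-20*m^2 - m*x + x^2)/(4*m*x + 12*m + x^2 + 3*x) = (-5*m + x)/(x + 3)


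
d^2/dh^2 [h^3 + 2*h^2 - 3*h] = 6*h + 4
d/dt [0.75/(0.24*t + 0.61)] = -0.18/(0.24*t + 0.61)^2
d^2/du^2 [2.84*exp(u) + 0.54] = 2.84*exp(u)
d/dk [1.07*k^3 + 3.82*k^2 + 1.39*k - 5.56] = 3.21*k^2 + 7.64*k + 1.39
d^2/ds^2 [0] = 0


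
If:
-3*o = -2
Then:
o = 2/3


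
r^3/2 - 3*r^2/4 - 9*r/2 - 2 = (r/2 + 1)*(r - 4)*(r + 1/2)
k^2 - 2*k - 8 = (k - 4)*(k + 2)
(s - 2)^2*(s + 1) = s^3 - 3*s^2 + 4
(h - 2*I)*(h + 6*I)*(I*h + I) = I*h^3 - 4*h^2 + I*h^2 - 4*h + 12*I*h + 12*I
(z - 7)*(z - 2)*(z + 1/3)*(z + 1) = z^4 - 23*z^3/3 + 7*z^2/3 + 47*z/3 + 14/3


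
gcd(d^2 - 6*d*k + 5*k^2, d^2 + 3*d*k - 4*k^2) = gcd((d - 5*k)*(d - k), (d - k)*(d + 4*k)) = d - k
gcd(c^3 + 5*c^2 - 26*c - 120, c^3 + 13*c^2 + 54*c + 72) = c^2 + 10*c + 24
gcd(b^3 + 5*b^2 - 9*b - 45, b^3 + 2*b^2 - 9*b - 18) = b^2 - 9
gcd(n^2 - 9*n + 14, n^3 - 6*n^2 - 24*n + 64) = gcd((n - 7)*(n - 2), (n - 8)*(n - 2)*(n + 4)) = n - 2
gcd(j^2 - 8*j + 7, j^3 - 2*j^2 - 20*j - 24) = 1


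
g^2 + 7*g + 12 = (g + 3)*(g + 4)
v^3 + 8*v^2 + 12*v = v*(v + 2)*(v + 6)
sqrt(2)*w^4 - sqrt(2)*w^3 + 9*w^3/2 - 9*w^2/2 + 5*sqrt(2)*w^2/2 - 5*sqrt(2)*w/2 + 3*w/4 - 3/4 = (w - 1)*(w + sqrt(2)/2)*(w + 3*sqrt(2)/2)*(sqrt(2)*w + 1/2)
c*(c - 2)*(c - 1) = c^3 - 3*c^2 + 2*c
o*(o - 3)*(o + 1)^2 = o^4 - o^3 - 5*o^2 - 3*o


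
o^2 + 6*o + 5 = (o + 1)*(o + 5)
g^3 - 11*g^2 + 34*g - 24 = (g - 6)*(g - 4)*(g - 1)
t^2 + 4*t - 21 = (t - 3)*(t + 7)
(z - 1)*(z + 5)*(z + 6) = z^3 + 10*z^2 + 19*z - 30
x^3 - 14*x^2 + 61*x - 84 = (x - 7)*(x - 4)*(x - 3)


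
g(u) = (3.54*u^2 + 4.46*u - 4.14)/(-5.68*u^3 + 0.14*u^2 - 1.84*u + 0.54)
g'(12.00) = 0.01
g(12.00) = -0.06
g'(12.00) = 0.01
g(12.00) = -0.06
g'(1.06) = -0.02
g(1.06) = -0.57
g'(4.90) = 0.03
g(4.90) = -0.15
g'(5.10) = 0.03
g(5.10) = -0.15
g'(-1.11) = -1.31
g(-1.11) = -0.45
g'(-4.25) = 0.01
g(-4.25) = 0.09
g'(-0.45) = -7.36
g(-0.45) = -2.84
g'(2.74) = 0.11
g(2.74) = -0.29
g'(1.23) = 0.16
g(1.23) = -0.55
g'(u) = (7.08*u + 4.46)/(-5.68*u^3 + 0.14*u^2 - 1.84*u + 0.54) + (3.54*u^2 + 4.46*u - 4.14)*(17.04*u^2 - 0.28*u + 1.84)/(-5.68*u^3 + 0.14*u^2 - 1.84*u + 0.54)^2 = (20.1072*u^4 + 50.6656*u^3 - 77.6836*u^2 + 4.9824*u - 5.2092)/(32.2624*u^6 - 1.5904*u^5 + 20.922*u^4 - 6.6496*u^3 + 3.5368*u^2 - 1.9872*u + 0.2916)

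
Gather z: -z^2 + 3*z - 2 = -z^2 + 3*z - 2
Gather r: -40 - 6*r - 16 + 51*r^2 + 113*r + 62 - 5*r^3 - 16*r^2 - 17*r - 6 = -5*r^3 + 35*r^2 + 90*r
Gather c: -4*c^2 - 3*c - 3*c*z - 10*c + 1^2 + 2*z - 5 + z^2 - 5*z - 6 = -4*c^2 + c*(-3*z - 13) + z^2 - 3*z - 10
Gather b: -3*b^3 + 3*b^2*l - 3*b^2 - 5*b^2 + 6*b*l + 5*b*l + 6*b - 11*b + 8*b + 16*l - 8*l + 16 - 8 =-3*b^3 + b^2*(3*l - 8) + b*(11*l + 3) + 8*l + 8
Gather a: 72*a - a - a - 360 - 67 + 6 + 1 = 70*a - 420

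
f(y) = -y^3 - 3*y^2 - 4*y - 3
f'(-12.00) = -364.00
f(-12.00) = 1341.00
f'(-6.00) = -76.00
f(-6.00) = 129.00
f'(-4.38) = -35.27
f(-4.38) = 40.99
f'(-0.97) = -1.00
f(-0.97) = -1.03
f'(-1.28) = -1.24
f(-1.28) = -0.70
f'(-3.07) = -13.85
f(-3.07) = 9.94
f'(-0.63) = -1.41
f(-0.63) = -1.42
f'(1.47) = -19.30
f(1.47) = -18.54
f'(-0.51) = -1.72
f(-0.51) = -1.61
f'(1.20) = -15.52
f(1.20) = -13.85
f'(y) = -3*y^2 - 6*y - 4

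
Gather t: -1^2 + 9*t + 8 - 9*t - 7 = 0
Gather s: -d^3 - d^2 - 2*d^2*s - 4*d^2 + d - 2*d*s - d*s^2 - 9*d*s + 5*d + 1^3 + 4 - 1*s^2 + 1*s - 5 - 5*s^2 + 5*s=-d^3 - 5*d^2 + 6*d + s^2*(-d - 6) + s*(-2*d^2 - 11*d + 6)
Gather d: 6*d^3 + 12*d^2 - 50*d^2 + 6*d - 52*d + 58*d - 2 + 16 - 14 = 6*d^3 - 38*d^2 + 12*d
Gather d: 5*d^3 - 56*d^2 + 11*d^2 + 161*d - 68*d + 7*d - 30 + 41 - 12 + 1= 5*d^3 - 45*d^2 + 100*d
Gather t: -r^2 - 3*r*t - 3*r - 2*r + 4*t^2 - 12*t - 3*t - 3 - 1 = -r^2 - 5*r + 4*t^2 + t*(-3*r - 15) - 4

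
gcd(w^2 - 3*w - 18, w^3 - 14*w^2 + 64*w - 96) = w - 6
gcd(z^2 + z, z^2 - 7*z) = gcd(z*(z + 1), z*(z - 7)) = z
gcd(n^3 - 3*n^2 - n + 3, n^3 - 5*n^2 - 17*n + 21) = n - 1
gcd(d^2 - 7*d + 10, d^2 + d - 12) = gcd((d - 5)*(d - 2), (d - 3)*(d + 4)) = 1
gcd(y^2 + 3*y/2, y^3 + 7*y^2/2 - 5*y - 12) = y + 3/2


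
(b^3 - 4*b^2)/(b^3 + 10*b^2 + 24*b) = b*(b - 4)/(b^2 + 10*b + 24)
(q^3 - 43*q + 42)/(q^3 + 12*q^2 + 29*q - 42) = (q - 6)/(q + 6)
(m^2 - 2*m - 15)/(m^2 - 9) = (m - 5)/(m - 3)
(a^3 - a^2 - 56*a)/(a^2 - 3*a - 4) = a*(-a^2 + a + 56)/(-a^2 + 3*a + 4)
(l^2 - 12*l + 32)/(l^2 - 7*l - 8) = (l - 4)/(l + 1)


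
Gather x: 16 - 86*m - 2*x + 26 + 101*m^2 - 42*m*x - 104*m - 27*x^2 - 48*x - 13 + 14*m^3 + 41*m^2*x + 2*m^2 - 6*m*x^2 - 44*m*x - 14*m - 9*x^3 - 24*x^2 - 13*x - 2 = 14*m^3 + 103*m^2 - 204*m - 9*x^3 + x^2*(-6*m - 51) + x*(41*m^2 - 86*m - 63) + 27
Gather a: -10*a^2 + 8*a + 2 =-10*a^2 + 8*a + 2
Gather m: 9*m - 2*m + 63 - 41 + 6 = 7*m + 28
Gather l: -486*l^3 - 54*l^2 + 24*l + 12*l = -486*l^3 - 54*l^2 + 36*l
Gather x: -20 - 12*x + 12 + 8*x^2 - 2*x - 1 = 8*x^2 - 14*x - 9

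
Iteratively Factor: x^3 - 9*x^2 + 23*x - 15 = (x - 5)*(x^2 - 4*x + 3) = (x - 5)*(x - 3)*(x - 1)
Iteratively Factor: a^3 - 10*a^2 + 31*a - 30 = (a - 2)*(a^2 - 8*a + 15) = (a - 5)*(a - 2)*(a - 3)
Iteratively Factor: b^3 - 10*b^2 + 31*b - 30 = (b - 3)*(b^2 - 7*b + 10) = (b - 3)*(b - 2)*(b - 5)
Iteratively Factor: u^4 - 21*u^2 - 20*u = (u)*(u^3 - 21*u - 20) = u*(u - 5)*(u^2 + 5*u + 4) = u*(u - 5)*(u + 4)*(u + 1)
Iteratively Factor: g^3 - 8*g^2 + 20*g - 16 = (g - 2)*(g^2 - 6*g + 8) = (g - 4)*(g - 2)*(g - 2)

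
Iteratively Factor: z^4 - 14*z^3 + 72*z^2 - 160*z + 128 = (z - 2)*(z^3 - 12*z^2 + 48*z - 64) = (z - 4)*(z - 2)*(z^2 - 8*z + 16) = (z - 4)^2*(z - 2)*(z - 4)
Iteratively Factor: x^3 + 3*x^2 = (x)*(x^2 + 3*x) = x*(x + 3)*(x)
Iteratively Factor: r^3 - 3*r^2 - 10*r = (r + 2)*(r^2 - 5*r) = r*(r + 2)*(r - 5)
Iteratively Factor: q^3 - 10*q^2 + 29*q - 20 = (q - 1)*(q^2 - 9*q + 20) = (q - 5)*(q - 1)*(q - 4)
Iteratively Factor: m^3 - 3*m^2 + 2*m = (m - 2)*(m^2 - m) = (m - 2)*(m - 1)*(m)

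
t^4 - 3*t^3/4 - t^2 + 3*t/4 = t*(t - 1)*(t - 3/4)*(t + 1)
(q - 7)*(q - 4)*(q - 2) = q^3 - 13*q^2 + 50*q - 56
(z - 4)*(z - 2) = z^2 - 6*z + 8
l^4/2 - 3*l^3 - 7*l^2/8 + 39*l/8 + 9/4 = (l/2 + 1/2)*(l - 6)*(l - 3/2)*(l + 1/2)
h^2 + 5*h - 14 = (h - 2)*(h + 7)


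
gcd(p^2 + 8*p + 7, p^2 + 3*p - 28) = p + 7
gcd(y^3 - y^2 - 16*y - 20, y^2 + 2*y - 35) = y - 5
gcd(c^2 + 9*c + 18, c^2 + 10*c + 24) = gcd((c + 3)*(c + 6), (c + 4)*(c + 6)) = c + 6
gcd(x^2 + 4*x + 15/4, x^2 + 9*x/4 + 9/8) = x + 3/2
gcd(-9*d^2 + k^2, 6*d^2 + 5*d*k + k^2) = 3*d + k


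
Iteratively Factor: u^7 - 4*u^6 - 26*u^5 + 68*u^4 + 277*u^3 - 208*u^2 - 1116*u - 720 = (u + 2)*(u^6 - 6*u^5 - 14*u^4 + 96*u^3 + 85*u^2 - 378*u - 360) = (u + 2)*(u + 3)*(u^5 - 9*u^4 + 13*u^3 + 57*u^2 - 86*u - 120) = (u - 4)*(u + 2)*(u + 3)*(u^4 - 5*u^3 - 7*u^2 + 29*u + 30) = (u - 4)*(u - 3)*(u + 2)*(u + 3)*(u^3 - 2*u^2 - 13*u - 10) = (u - 5)*(u - 4)*(u - 3)*(u + 2)*(u + 3)*(u^2 + 3*u + 2) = (u - 5)*(u - 4)*(u - 3)*(u + 1)*(u + 2)*(u + 3)*(u + 2)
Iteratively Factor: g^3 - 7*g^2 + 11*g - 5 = (g - 1)*(g^2 - 6*g + 5) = (g - 1)^2*(g - 5)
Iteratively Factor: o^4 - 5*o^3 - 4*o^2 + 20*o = (o + 2)*(o^3 - 7*o^2 + 10*o) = (o - 5)*(o + 2)*(o^2 - 2*o) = o*(o - 5)*(o + 2)*(o - 2)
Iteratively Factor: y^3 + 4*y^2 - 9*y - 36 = (y + 4)*(y^2 - 9) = (y - 3)*(y + 4)*(y + 3)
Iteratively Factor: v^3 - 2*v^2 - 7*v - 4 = (v - 4)*(v^2 + 2*v + 1) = (v - 4)*(v + 1)*(v + 1)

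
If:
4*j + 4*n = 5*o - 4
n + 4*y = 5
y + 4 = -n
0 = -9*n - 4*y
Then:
No Solution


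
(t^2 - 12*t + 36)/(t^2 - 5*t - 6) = (t - 6)/(t + 1)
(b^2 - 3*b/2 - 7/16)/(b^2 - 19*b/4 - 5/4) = (b - 7/4)/(b - 5)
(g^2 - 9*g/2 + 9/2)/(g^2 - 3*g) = (g - 3/2)/g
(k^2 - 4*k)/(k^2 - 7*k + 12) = k/(k - 3)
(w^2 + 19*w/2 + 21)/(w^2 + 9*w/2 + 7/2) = (w + 6)/(w + 1)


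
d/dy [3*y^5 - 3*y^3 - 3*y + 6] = 15*y^4 - 9*y^2 - 3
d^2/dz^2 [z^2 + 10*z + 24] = 2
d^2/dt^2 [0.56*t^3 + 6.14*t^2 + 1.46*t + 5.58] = 3.36*t + 12.28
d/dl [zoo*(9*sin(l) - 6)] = zoo*cos(l)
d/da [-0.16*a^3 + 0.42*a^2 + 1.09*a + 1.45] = -0.48*a^2 + 0.84*a + 1.09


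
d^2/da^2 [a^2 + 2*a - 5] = 2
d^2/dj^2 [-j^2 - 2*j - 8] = -2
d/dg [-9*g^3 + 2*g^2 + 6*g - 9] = -27*g^2 + 4*g + 6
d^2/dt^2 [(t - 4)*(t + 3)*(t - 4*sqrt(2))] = 6*t - 8*sqrt(2) - 2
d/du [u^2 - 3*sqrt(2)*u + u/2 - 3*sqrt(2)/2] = 2*u - 3*sqrt(2) + 1/2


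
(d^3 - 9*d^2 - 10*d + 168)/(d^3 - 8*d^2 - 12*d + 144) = (d - 7)/(d - 6)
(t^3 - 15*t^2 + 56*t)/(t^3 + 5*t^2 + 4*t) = (t^2 - 15*t + 56)/(t^2 + 5*t + 4)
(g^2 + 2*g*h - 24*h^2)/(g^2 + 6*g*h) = (g - 4*h)/g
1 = 1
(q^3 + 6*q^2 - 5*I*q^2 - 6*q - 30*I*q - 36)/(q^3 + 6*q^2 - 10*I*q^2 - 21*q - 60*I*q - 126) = (q - 2*I)/(q - 7*I)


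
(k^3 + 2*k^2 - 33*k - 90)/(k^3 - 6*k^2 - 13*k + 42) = (k^2 - k - 30)/(k^2 - 9*k + 14)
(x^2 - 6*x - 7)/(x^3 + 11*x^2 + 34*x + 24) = (x - 7)/(x^2 + 10*x + 24)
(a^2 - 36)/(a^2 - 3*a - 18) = (a + 6)/(a + 3)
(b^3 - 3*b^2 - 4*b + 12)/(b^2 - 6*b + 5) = (b^3 - 3*b^2 - 4*b + 12)/(b^2 - 6*b + 5)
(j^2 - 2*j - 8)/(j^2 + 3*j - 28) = (j + 2)/(j + 7)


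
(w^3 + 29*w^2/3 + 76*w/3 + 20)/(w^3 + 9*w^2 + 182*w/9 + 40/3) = 3*(w + 2)/(3*w + 4)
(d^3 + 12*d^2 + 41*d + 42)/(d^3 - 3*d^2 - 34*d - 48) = (d + 7)/(d - 8)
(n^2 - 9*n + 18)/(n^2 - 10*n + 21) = (n - 6)/(n - 7)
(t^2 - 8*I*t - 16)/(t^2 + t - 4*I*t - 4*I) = (t - 4*I)/(t + 1)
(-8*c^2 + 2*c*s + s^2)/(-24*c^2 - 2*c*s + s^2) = (-2*c + s)/(-6*c + s)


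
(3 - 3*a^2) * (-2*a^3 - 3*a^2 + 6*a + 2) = 6*a^5 + 9*a^4 - 24*a^3 - 15*a^2 + 18*a + 6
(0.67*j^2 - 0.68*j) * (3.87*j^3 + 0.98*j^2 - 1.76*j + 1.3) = 2.5929*j^5 - 1.975*j^4 - 1.8456*j^3 + 2.0678*j^2 - 0.884*j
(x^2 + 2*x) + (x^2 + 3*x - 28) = 2*x^2 + 5*x - 28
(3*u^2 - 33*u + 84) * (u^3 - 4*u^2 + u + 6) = 3*u^5 - 45*u^4 + 219*u^3 - 351*u^2 - 114*u + 504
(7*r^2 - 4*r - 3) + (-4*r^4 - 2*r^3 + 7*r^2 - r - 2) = -4*r^4 - 2*r^3 + 14*r^2 - 5*r - 5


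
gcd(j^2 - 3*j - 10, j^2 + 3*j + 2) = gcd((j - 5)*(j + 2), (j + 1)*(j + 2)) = j + 2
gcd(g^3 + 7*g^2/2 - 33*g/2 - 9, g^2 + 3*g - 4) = 1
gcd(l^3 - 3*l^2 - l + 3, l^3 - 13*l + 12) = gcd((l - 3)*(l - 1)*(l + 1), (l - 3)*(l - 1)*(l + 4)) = l^2 - 4*l + 3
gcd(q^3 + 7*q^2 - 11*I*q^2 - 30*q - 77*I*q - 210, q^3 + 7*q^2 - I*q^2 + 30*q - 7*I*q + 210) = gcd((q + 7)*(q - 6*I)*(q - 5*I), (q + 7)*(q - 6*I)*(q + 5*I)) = q^2 + q*(7 - 6*I) - 42*I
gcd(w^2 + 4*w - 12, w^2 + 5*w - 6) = w + 6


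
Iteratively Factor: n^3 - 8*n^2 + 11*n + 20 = (n - 4)*(n^2 - 4*n - 5) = (n - 5)*(n - 4)*(n + 1)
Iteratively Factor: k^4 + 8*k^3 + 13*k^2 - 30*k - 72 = (k + 4)*(k^3 + 4*k^2 - 3*k - 18) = (k + 3)*(k + 4)*(k^2 + k - 6) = (k - 2)*(k + 3)*(k + 4)*(k + 3)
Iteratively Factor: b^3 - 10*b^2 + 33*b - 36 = (b - 4)*(b^2 - 6*b + 9) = (b - 4)*(b - 3)*(b - 3)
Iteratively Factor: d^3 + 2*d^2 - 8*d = (d + 4)*(d^2 - 2*d) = d*(d + 4)*(d - 2)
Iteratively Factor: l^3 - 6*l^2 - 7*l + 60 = (l - 5)*(l^2 - l - 12) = (l - 5)*(l + 3)*(l - 4)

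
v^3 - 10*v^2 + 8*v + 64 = (v - 8)*(v - 4)*(v + 2)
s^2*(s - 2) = s^3 - 2*s^2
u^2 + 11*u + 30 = (u + 5)*(u + 6)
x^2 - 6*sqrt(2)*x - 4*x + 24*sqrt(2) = (x - 4)*(x - 6*sqrt(2))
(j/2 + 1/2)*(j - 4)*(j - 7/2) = j^3/2 - 13*j^2/4 + 13*j/4 + 7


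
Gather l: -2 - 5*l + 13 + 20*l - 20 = 15*l - 9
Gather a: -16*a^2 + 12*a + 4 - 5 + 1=-16*a^2 + 12*a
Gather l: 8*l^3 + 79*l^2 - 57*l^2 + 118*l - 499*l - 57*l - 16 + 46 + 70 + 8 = 8*l^3 + 22*l^2 - 438*l + 108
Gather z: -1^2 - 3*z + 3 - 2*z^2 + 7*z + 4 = -2*z^2 + 4*z + 6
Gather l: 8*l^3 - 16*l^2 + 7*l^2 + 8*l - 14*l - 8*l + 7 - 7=8*l^3 - 9*l^2 - 14*l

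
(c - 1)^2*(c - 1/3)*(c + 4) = c^4 + 5*c^3/3 - 23*c^2/3 + 19*c/3 - 4/3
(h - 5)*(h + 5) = h^2 - 25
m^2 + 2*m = m*(m + 2)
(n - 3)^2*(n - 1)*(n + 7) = n^4 - 34*n^2 + 96*n - 63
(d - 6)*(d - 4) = d^2 - 10*d + 24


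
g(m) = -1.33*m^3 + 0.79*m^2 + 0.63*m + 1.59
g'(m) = -3.99*m^2 + 1.58*m + 0.63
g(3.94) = -65.01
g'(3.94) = -55.08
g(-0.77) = 2.18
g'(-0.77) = -2.95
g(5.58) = -201.37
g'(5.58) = -114.79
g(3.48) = -42.70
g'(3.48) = -42.19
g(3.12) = -29.15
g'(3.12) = -33.28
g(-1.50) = 6.91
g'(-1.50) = -10.72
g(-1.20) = 4.27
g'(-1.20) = -7.01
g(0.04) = 1.62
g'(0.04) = 0.69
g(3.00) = -25.32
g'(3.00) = -30.54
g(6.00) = -253.47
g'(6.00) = -133.53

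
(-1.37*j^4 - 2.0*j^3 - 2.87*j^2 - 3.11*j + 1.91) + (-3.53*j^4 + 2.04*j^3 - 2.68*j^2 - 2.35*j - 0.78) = -4.9*j^4 + 0.04*j^3 - 5.55*j^2 - 5.46*j + 1.13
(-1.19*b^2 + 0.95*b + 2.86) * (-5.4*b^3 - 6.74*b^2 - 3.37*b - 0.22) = 6.426*b^5 + 2.8906*b^4 - 17.8367*b^3 - 22.2161*b^2 - 9.8472*b - 0.6292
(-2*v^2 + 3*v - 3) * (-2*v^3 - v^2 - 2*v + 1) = 4*v^5 - 4*v^4 + 7*v^3 - 5*v^2 + 9*v - 3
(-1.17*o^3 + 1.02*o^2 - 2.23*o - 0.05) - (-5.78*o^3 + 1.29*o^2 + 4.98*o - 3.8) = 4.61*o^3 - 0.27*o^2 - 7.21*o + 3.75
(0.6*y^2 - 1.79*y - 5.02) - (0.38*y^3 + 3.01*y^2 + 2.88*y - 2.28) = -0.38*y^3 - 2.41*y^2 - 4.67*y - 2.74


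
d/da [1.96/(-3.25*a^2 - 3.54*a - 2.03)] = (12.74*a + 6.9384)/(3.25*a^2 + 3.54*a + 2.03)^2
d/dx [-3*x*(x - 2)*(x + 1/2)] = -9*x^2 + 9*x + 3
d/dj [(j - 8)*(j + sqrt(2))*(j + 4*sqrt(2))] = 3*j^2 - 16*j + 10*sqrt(2)*j - 40*sqrt(2) + 8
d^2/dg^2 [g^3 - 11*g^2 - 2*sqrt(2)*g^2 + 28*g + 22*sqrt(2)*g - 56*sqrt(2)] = 6*g - 22 - 4*sqrt(2)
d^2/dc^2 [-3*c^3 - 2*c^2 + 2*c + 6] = -18*c - 4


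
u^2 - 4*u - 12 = (u - 6)*(u + 2)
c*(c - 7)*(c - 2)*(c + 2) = c^4 - 7*c^3 - 4*c^2 + 28*c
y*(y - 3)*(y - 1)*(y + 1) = y^4 - 3*y^3 - y^2 + 3*y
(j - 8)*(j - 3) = j^2 - 11*j + 24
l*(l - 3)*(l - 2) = l^3 - 5*l^2 + 6*l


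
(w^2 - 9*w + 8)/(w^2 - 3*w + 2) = (w - 8)/(w - 2)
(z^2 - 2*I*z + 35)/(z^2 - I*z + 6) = (z^2 - 2*I*z + 35)/(z^2 - I*z + 6)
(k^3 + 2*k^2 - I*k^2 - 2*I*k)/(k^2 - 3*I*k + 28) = k*(k^2 + k*(2 - I) - 2*I)/(k^2 - 3*I*k + 28)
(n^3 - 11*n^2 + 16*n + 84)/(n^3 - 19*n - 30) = (n^2 - 13*n + 42)/(n^2 - 2*n - 15)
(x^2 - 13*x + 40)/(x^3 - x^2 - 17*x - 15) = (x - 8)/(x^2 + 4*x + 3)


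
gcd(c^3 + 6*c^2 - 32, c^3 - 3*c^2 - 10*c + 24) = c - 2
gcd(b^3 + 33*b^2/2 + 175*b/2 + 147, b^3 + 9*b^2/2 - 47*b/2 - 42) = b + 7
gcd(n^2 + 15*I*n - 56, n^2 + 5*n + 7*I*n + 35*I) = n + 7*I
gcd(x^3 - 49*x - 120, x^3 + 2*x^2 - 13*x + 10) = x + 5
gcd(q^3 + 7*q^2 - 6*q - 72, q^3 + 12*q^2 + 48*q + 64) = q + 4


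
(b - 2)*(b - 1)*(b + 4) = b^3 + b^2 - 10*b + 8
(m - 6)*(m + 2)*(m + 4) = m^3 - 28*m - 48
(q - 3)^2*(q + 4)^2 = q^4 + 2*q^3 - 23*q^2 - 24*q + 144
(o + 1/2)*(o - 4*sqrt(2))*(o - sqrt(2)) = o^3 - 5*sqrt(2)*o^2 + o^2/2 - 5*sqrt(2)*o/2 + 8*o + 4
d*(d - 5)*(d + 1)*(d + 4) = d^4 - 21*d^2 - 20*d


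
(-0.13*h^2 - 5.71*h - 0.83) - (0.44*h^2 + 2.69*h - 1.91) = -0.57*h^2 - 8.4*h + 1.08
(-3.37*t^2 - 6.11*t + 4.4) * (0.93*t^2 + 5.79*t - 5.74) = -3.1341*t^4 - 25.1946*t^3 - 11.9411*t^2 + 60.5474*t - 25.256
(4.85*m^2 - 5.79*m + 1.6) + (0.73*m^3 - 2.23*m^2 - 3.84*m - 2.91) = 0.73*m^3 + 2.62*m^2 - 9.63*m - 1.31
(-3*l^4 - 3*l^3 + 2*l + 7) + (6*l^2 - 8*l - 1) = -3*l^4 - 3*l^3 + 6*l^2 - 6*l + 6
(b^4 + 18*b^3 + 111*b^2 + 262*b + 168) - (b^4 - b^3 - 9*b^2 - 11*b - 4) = 19*b^3 + 120*b^2 + 273*b + 172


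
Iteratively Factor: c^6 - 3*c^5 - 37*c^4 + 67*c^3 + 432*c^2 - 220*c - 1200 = (c + 4)*(c^5 - 7*c^4 - 9*c^3 + 103*c^2 + 20*c - 300) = (c - 2)*(c + 4)*(c^4 - 5*c^3 - 19*c^2 + 65*c + 150) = (c - 5)*(c - 2)*(c + 4)*(c^3 - 19*c - 30) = (c - 5)^2*(c - 2)*(c + 4)*(c^2 + 5*c + 6) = (c - 5)^2*(c - 2)*(c + 3)*(c + 4)*(c + 2)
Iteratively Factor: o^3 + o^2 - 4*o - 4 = (o - 2)*(o^2 + 3*o + 2) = (o - 2)*(o + 2)*(o + 1)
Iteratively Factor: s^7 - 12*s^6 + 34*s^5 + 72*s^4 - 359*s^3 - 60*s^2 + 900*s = (s - 3)*(s^6 - 9*s^5 + 7*s^4 + 93*s^3 - 80*s^2 - 300*s) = (s - 5)*(s - 3)*(s^5 - 4*s^4 - 13*s^3 + 28*s^2 + 60*s) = (s - 5)*(s - 3)^2*(s^4 - s^3 - 16*s^2 - 20*s) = (s - 5)*(s - 3)^2*(s + 2)*(s^3 - 3*s^2 - 10*s) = (s - 5)*(s - 3)^2*(s + 2)^2*(s^2 - 5*s) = s*(s - 5)*(s - 3)^2*(s + 2)^2*(s - 5)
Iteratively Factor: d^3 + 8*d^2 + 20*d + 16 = (d + 2)*(d^2 + 6*d + 8) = (d + 2)^2*(d + 4)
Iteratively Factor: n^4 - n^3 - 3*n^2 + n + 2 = (n + 1)*(n^3 - 2*n^2 - n + 2) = (n - 1)*(n + 1)*(n^2 - n - 2) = (n - 2)*(n - 1)*(n + 1)*(n + 1)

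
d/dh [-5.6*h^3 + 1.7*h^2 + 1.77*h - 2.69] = -16.8*h^2 + 3.4*h + 1.77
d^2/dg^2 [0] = 0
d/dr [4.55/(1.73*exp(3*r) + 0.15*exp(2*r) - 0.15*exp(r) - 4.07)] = (-23.6145*exp(2*r) - 1.365*exp(r) + 0.6825)*exp(r)/(1.73*exp(3*r) + 0.15*exp(2*r) - 0.15*exp(r) - 4.07)^2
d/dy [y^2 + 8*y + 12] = 2*y + 8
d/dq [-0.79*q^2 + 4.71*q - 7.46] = 4.71 - 1.58*q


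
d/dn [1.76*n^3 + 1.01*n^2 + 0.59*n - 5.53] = 5.28*n^2 + 2.02*n + 0.59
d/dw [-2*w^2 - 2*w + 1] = -4*w - 2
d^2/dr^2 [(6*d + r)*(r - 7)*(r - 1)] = 12*d + 6*r - 16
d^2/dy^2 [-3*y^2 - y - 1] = -6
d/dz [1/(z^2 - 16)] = -2*z/(z^2 - 16)^2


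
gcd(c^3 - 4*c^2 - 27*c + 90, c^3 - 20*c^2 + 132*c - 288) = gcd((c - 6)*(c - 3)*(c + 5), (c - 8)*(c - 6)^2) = c - 6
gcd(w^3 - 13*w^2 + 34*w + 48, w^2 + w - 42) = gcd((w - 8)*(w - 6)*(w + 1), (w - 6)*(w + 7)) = w - 6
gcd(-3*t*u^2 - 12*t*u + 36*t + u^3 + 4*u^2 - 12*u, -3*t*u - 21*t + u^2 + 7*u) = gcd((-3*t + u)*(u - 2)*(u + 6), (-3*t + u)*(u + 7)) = 3*t - u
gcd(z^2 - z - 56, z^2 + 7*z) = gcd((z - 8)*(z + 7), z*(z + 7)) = z + 7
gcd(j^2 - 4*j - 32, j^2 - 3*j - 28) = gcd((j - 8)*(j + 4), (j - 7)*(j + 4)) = j + 4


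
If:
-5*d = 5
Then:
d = -1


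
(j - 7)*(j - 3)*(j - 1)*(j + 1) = j^4 - 10*j^3 + 20*j^2 + 10*j - 21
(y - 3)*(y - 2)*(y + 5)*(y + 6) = y^4 + 6*y^3 - 19*y^2 - 84*y + 180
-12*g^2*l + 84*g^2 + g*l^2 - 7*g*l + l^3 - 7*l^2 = (-3*g + l)*(4*g + l)*(l - 7)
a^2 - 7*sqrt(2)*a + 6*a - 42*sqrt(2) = (a + 6)*(a - 7*sqrt(2))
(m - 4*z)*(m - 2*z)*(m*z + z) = m^3*z - 6*m^2*z^2 + m^2*z + 8*m*z^3 - 6*m*z^2 + 8*z^3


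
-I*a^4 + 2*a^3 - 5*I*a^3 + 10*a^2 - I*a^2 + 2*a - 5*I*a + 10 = (a + 5)*(a - I)*(a + 2*I)*(-I*a + 1)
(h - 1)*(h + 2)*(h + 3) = h^3 + 4*h^2 + h - 6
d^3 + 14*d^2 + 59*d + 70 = (d + 2)*(d + 5)*(d + 7)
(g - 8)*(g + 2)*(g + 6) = g^3 - 52*g - 96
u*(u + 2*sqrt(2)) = u^2 + 2*sqrt(2)*u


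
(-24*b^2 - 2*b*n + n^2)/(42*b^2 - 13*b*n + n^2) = (-4*b - n)/(7*b - n)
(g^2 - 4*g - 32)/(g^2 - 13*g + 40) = (g + 4)/(g - 5)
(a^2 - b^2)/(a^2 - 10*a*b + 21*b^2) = (a^2 - b^2)/(a^2 - 10*a*b + 21*b^2)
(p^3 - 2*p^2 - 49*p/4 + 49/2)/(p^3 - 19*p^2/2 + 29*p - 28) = (p + 7/2)/(p - 4)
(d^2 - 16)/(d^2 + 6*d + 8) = (d - 4)/(d + 2)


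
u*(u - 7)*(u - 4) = u^3 - 11*u^2 + 28*u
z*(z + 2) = z^2 + 2*z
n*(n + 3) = n^2 + 3*n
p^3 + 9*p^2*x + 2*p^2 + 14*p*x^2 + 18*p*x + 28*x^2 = (p + 2)*(p + 2*x)*(p + 7*x)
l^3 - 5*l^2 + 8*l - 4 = (l - 2)^2*(l - 1)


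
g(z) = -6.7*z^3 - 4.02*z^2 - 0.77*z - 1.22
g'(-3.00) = -157.55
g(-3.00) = 145.81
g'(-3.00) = -157.55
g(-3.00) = 145.81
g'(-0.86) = -8.72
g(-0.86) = 0.73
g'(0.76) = -18.49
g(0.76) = -7.07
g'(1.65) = -68.76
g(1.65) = -43.53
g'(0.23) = -3.68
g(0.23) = -1.69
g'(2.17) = -112.87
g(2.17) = -90.28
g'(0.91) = -24.73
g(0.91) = -10.30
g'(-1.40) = -28.91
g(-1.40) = 10.36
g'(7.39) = -1157.89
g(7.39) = -2930.46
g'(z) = -20.1*z^2 - 8.04*z - 0.77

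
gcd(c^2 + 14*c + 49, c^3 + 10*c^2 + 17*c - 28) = c + 7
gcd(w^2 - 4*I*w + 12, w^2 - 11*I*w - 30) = w - 6*I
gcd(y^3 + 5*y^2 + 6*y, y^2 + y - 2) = y + 2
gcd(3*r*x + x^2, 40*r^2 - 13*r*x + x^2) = 1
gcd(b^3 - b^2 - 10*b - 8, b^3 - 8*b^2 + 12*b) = 1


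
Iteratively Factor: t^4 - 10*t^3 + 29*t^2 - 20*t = (t - 4)*(t^3 - 6*t^2 + 5*t) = (t - 4)*(t - 1)*(t^2 - 5*t) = t*(t - 4)*(t - 1)*(t - 5)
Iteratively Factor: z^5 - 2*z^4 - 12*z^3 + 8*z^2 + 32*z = (z + 2)*(z^4 - 4*z^3 - 4*z^2 + 16*z) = z*(z + 2)*(z^3 - 4*z^2 - 4*z + 16) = z*(z - 4)*(z + 2)*(z^2 - 4) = z*(z - 4)*(z + 2)^2*(z - 2)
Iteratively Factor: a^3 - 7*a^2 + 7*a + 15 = (a - 5)*(a^2 - 2*a - 3) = (a - 5)*(a - 3)*(a + 1)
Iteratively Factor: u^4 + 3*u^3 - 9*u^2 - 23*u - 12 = (u - 3)*(u^3 + 6*u^2 + 9*u + 4) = (u - 3)*(u + 1)*(u^2 + 5*u + 4) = (u - 3)*(u + 1)*(u + 4)*(u + 1)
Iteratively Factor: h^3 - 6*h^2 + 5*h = (h - 1)*(h^2 - 5*h) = (h - 5)*(h - 1)*(h)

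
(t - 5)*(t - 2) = t^2 - 7*t + 10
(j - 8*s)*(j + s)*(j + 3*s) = j^3 - 4*j^2*s - 29*j*s^2 - 24*s^3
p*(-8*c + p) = -8*c*p + p^2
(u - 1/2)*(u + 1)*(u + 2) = u^3 + 5*u^2/2 + u/2 - 1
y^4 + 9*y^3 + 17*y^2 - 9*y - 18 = (y - 1)*(y + 1)*(y + 3)*(y + 6)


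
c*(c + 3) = c^2 + 3*c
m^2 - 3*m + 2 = (m - 2)*(m - 1)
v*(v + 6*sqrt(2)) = v^2 + 6*sqrt(2)*v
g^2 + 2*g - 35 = (g - 5)*(g + 7)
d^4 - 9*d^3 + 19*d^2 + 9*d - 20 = (d - 5)*(d - 4)*(d - 1)*(d + 1)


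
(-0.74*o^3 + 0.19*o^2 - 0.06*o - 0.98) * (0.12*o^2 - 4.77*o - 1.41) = -0.0888*o^5 + 3.5526*o^4 + 0.1299*o^3 - 0.0993*o^2 + 4.7592*o + 1.3818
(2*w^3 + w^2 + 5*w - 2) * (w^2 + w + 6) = 2*w^5 + 3*w^4 + 18*w^3 + 9*w^2 + 28*w - 12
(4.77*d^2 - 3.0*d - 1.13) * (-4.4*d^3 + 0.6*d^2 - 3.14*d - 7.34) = -20.988*d^5 + 16.062*d^4 - 11.8058*d^3 - 26.2698*d^2 + 25.5682*d + 8.2942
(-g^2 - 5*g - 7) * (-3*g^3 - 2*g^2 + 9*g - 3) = 3*g^5 + 17*g^4 + 22*g^3 - 28*g^2 - 48*g + 21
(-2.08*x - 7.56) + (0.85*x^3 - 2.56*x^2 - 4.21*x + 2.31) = 0.85*x^3 - 2.56*x^2 - 6.29*x - 5.25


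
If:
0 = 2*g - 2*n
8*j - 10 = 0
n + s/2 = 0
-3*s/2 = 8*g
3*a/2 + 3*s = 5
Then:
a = 10/3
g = 0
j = 5/4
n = 0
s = 0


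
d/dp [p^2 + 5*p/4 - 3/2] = 2*p + 5/4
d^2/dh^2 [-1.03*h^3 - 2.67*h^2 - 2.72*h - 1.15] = -6.18*h - 5.34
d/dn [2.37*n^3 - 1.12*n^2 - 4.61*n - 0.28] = 7.11*n^2 - 2.24*n - 4.61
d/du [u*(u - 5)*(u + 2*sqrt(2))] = 3*u^2 - 10*u + 4*sqrt(2)*u - 10*sqrt(2)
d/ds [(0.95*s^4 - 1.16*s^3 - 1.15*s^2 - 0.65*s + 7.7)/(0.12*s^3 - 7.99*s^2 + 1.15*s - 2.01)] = (0.114*s^6 - 15.181*s^5 + 12.6839*s^4 - 10.15*s^3 - 2.2932*s^2 + 127.669*s - 7.5485)/(0.0144*s^6 - 1.9176*s^5 + 64.1161*s^4 - 18.8594*s^3 + 33.4423*s^2 - 4.623*s + 4.0401)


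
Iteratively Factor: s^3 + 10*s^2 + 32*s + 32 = (s + 2)*(s^2 + 8*s + 16) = (s + 2)*(s + 4)*(s + 4)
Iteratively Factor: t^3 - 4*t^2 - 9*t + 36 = (t - 3)*(t^2 - t - 12) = (t - 4)*(t - 3)*(t + 3)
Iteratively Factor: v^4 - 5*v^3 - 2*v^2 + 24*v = (v - 4)*(v^3 - v^2 - 6*v) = (v - 4)*(v - 3)*(v^2 + 2*v) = (v - 4)*(v - 3)*(v + 2)*(v)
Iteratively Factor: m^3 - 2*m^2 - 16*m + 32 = (m + 4)*(m^2 - 6*m + 8) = (m - 2)*(m + 4)*(m - 4)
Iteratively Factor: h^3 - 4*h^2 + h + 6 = (h - 3)*(h^2 - h - 2) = (h - 3)*(h - 2)*(h + 1)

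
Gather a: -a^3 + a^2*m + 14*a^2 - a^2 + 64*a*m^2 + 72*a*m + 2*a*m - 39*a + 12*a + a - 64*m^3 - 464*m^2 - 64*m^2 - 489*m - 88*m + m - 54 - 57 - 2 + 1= -a^3 + a^2*(m + 13) + a*(64*m^2 + 74*m - 26) - 64*m^3 - 528*m^2 - 576*m - 112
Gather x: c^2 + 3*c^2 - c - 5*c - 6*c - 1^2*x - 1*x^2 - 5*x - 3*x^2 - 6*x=4*c^2 - 12*c - 4*x^2 - 12*x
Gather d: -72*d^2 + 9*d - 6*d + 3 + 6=-72*d^2 + 3*d + 9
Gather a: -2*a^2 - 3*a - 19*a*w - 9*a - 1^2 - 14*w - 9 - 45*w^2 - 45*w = -2*a^2 + a*(-19*w - 12) - 45*w^2 - 59*w - 10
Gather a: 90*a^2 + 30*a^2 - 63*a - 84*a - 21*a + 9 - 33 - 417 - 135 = 120*a^2 - 168*a - 576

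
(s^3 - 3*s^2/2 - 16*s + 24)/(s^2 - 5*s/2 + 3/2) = (s^2 - 16)/(s - 1)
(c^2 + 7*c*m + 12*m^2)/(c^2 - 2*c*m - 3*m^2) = (c^2 + 7*c*m + 12*m^2)/(c^2 - 2*c*m - 3*m^2)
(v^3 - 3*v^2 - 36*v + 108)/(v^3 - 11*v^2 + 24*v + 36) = (v^2 + 3*v - 18)/(v^2 - 5*v - 6)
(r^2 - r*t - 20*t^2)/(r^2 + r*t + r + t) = (r^2 - r*t - 20*t^2)/(r^2 + r*t + r + t)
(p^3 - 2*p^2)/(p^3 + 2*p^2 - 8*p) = p/(p + 4)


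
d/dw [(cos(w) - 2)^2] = 2*(2 - cos(w))*sin(w)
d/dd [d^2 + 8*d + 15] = 2*d + 8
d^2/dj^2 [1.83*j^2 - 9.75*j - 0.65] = 3.66000000000000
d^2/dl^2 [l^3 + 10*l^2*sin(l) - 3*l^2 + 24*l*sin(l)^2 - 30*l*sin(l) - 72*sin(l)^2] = -10*l^2*sin(l) + 30*l*sin(l) + 40*l*cos(l) + 48*l*cos(2*l) + 6*l + 20*sin(l) + 48*sin(2*l) - 60*cos(l) - 144*cos(2*l) - 6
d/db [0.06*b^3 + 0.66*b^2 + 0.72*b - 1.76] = 0.18*b^2 + 1.32*b + 0.72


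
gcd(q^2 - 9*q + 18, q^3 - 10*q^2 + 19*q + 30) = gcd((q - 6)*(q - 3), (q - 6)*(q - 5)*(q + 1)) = q - 6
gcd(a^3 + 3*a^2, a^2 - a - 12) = a + 3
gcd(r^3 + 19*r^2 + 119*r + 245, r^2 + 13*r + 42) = r + 7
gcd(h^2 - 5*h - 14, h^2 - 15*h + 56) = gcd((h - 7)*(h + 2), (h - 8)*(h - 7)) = h - 7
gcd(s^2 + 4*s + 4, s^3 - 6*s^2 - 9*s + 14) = s + 2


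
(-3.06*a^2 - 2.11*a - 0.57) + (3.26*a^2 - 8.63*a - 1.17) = 0.2*a^2 - 10.74*a - 1.74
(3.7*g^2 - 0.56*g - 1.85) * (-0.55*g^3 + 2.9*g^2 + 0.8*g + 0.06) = -2.035*g^5 + 11.038*g^4 + 2.3535*g^3 - 5.591*g^2 - 1.5136*g - 0.111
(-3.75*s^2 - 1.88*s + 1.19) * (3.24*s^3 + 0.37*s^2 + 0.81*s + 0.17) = -12.15*s^5 - 7.4787*s^4 + 0.1225*s^3 - 1.72*s^2 + 0.6443*s + 0.2023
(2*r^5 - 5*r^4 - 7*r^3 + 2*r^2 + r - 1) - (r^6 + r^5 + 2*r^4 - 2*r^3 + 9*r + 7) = -r^6 + r^5 - 7*r^4 - 5*r^3 + 2*r^2 - 8*r - 8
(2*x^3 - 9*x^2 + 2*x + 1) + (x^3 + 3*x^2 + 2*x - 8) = 3*x^3 - 6*x^2 + 4*x - 7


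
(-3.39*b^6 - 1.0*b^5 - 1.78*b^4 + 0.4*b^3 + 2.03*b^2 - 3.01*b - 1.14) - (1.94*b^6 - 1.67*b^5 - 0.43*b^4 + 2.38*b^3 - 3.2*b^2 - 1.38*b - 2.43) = -5.33*b^6 + 0.67*b^5 - 1.35*b^4 - 1.98*b^3 + 5.23*b^2 - 1.63*b + 1.29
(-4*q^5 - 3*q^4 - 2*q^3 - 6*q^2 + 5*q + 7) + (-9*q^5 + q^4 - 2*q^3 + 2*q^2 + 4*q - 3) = -13*q^5 - 2*q^4 - 4*q^3 - 4*q^2 + 9*q + 4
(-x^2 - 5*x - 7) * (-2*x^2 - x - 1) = 2*x^4 + 11*x^3 + 20*x^2 + 12*x + 7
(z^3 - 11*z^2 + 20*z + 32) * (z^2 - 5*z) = z^5 - 16*z^4 + 75*z^3 - 68*z^2 - 160*z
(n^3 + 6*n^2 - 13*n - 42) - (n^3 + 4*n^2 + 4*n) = 2*n^2 - 17*n - 42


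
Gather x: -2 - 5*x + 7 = 5 - 5*x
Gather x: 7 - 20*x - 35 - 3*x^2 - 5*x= -3*x^2 - 25*x - 28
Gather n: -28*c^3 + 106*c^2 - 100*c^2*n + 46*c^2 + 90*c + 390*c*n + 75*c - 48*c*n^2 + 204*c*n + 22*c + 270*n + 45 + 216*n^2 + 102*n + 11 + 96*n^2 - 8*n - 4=-28*c^3 + 152*c^2 + 187*c + n^2*(312 - 48*c) + n*(-100*c^2 + 594*c + 364) + 52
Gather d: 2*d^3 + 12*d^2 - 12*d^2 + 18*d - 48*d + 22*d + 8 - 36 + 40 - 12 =2*d^3 - 8*d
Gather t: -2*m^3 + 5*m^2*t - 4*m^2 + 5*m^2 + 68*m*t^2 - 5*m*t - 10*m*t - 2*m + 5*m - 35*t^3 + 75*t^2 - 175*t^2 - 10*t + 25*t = -2*m^3 + m^2 + 3*m - 35*t^3 + t^2*(68*m - 100) + t*(5*m^2 - 15*m + 15)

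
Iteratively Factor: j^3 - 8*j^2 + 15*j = (j - 3)*(j^2 - 5*j) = j*(j - 3)*(j - 5)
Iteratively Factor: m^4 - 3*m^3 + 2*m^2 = (m)*(m^3 - 3*m^2 + 2*m) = m*(m - 2)*(m^2 - m) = m^2*(m - 2)*(m - 1)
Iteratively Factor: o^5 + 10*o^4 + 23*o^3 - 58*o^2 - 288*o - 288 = (o + 4)*(o^4 + 6*o^3 - o^2 - 54*o - 72) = (o + 4)^2*(o^3 + 2*o^2 - 9*o - 18) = (o - 3)*(o + 4)^2*(o^2 + 5*o + 6) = (o - 3)*(o + 3)*(o + 4)^2*(o + 2)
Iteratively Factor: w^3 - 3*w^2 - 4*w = (w)*(w^2 - 3*w - 4) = w*(w - 4)*(w + 1)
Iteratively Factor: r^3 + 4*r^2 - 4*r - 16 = (r + 4)*(r^2 - 4) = (r + 2)*(r + 4)*(r - 2)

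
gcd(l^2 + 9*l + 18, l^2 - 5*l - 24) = l + 3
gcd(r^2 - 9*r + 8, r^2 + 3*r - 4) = r - 1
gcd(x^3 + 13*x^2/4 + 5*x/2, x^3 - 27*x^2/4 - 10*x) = x^2 + 5*x/4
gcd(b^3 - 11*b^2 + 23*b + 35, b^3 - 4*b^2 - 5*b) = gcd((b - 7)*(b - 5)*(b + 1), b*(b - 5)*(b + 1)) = b^2 - 4*b - 5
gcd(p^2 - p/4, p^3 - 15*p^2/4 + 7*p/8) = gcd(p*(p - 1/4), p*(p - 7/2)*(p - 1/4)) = p^2 - p/4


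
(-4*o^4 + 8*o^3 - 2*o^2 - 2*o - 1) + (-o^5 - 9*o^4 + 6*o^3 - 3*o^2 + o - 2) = -o^5 - 13*o^4 + 14*o^3 - 5*o^2 - o - 3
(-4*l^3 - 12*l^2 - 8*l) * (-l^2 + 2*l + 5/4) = 4*l^5 + 4*l^4 - 21*l^3 - 31*l^2 - 10*l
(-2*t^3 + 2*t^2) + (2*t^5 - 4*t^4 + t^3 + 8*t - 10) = 2*t^5 - 4*t^4 - t^3 + 2*t^2 + 8*t - 10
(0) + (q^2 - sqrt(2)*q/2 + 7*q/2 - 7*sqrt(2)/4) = q^2 - sqrt(2)*q/2 + 7*q/2 - 7*sqrt(2)/4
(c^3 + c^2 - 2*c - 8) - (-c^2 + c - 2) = c^3 + 2*c^2 - 3*c - 6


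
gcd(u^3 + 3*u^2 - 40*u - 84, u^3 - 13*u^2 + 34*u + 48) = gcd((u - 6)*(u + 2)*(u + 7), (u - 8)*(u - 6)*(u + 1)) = u - 6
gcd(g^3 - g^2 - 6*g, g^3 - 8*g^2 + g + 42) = g^2 - g - 6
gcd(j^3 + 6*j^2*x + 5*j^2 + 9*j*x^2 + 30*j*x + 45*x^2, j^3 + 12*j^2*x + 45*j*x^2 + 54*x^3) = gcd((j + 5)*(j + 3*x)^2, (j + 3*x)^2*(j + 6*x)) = j^2 + 6*j*x + 9*x^2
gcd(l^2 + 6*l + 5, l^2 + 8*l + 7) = l + 1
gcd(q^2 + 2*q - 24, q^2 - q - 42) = q + 6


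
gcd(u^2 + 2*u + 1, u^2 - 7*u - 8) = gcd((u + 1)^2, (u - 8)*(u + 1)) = u + 1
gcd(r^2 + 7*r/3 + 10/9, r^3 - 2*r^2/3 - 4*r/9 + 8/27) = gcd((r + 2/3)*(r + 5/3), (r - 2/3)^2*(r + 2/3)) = r + 2/3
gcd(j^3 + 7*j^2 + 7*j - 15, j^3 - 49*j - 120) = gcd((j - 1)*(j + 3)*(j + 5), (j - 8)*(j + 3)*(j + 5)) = j^2 + 8*j + 15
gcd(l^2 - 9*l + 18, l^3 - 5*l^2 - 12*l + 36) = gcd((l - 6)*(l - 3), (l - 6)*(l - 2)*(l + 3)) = l - 6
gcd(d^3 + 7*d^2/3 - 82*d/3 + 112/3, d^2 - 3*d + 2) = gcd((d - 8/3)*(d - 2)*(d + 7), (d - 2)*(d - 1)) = d - 2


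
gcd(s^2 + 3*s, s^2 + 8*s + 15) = s + 3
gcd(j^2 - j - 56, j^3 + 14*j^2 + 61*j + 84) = j + 7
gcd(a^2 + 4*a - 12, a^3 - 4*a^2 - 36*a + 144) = a + 6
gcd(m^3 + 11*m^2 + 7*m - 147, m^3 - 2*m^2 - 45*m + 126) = m^2 + 4*m - 21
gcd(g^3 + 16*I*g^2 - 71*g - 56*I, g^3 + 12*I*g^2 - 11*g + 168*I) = g^2 + 15*I*g - 56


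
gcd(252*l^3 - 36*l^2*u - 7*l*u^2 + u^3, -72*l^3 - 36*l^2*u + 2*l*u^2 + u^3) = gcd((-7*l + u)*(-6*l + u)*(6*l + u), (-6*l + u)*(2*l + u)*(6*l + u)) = -36*l^2 + u^2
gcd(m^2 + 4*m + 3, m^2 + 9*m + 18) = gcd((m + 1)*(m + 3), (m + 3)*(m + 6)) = m + 3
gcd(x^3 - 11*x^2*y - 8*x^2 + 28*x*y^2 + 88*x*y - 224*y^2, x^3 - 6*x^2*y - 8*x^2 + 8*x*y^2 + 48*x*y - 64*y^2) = x^2 - 4*x*y - 8*x + 32*y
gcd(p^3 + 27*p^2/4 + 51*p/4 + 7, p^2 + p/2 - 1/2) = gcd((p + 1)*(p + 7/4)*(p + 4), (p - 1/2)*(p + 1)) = p + 1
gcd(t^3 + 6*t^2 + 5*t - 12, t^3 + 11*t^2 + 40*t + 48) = t^2 + 7*t + 12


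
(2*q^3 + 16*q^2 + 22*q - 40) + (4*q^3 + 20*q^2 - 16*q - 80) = 6*q^3 + 36*q^2 + 6*q - 120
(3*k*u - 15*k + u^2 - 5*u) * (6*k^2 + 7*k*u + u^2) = 18*k^3*u - 90*k^3 + 27*k^2*u^2 - 135*k^2*u + 10*k*u^3 - 50*k*u^2 + u^4 - 5*u^3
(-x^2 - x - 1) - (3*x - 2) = -x^2 - 4*x + 1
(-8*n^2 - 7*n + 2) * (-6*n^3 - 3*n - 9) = 48*n^5 + 42*n^4 + 12*n^3 + 93*n^2 + 57*n - 18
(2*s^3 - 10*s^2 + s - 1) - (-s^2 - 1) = 2*s^3 - 9*s^2 + s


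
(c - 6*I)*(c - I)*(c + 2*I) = c^3 - 5*I*c^2 + 8*c - 12*I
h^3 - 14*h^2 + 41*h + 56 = (h - 8)*(h - 7)*(h + 1)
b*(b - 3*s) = b^2 - 3*b*s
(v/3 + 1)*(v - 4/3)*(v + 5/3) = v^3/3 + 10*v^2/9 - 11*v/27 - 20/9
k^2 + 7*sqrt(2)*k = k*(k + 7*sqrt(2))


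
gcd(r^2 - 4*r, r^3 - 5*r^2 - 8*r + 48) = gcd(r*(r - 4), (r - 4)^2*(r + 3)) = r - 4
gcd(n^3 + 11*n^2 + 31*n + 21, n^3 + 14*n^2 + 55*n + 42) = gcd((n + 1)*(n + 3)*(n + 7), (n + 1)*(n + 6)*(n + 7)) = n^2 + 8*n + 7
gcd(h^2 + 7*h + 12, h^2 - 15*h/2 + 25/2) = 1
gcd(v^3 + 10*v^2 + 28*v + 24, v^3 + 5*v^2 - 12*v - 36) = v^2 + 8*v + 12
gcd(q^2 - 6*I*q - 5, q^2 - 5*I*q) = q - 5*I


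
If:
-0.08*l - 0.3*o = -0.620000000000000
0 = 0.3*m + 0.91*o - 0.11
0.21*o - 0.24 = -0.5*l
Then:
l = -0.44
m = -6.26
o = 2.18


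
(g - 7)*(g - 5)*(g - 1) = g^3 - 13*g^2 + 47*g - 35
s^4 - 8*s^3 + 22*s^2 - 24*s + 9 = (s - 3)^2*(s - 1)^2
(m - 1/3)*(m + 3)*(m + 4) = m^3 + 20*m^2/3 + 29*m/3 - 4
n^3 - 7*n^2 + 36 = (n - 6)*(n - 3)*(n + 2)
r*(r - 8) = r^2 - 8*r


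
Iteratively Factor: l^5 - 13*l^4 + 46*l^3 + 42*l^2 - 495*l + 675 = (l - 3)*(l^4 - 10*l^3 + 16*l^2 + 90*l - 225) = (l - 3)*(l + 3)*(l^3 - 13*l^2 + 55*l - 75) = (l - 3)^2*(l + 3)*(l^2 - 10*l + 25) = (l - 5)*(l - 3)^2*(l + 3)*(l - 5)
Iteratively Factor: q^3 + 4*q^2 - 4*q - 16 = (q + 4)*(q^2 - 4) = (q + 2)*(q + 4)*(q - 2)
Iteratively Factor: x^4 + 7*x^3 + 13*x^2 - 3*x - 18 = (x - 1)*(x^3 + 8*x^2 + 21*x + 18) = (x - 1)*(x + 2)*(x^2 + 6*x + 9) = (x - 1)*(x + 2)*(x + 3)*(x + 3)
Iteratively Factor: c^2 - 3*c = (c)*(c - 3)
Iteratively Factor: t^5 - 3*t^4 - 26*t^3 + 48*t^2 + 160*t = (t + 2)*(t^4 - 5*t^3 - 16*t^2 + 80*t) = (t - 4)*(t + 2)*(t^3 - t^2 - 20*t) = (t - 4)*(t + 2)*(t + 4)*(t^2 - 5*t) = (t - 5)*(t - 4)*(t + 2)*(t + 4)*(t)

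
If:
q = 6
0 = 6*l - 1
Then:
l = 1/6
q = 6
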